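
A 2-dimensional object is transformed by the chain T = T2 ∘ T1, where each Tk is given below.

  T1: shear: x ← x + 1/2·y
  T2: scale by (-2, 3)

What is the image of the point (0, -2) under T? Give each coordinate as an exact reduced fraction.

T1 shear: x ← x + 1/2·y: (0, -2) → (-1, -2)
T2 scale by (-2, 3): (-1, -2) → (2, -6)

T(p) = (2, -6)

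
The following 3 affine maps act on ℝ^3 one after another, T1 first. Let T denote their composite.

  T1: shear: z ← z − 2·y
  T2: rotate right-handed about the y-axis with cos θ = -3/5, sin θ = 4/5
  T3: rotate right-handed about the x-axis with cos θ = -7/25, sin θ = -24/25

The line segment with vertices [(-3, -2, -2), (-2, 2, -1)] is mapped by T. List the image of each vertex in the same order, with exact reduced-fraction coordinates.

image vertices: (17/5, 214/125, 198/125), (-14/5, 482/125, -401/125)

T1 shear: z ← z − 2·y: (-3, -2, -2) → (-3, -2, 2); (-2, 2, -1) → (-2, 2, -5)
T2 rotate right-handed about the y-axis with cos θ = -3/5, sin θ = 4/5: (-3, -2, 2) → (17/5, -2, 6/5); (-2, 2, -5) → (-14/5, 2, 23/5)
T3 rotate right-handed about the x-axis with cos θ = -7/25, sin θ = -24/25: (17/5, -2, 6/5) → (17/5, 214/125, 198/125); (-14/5, 2, 23/5) → (-14/5, 482/125, -401/125)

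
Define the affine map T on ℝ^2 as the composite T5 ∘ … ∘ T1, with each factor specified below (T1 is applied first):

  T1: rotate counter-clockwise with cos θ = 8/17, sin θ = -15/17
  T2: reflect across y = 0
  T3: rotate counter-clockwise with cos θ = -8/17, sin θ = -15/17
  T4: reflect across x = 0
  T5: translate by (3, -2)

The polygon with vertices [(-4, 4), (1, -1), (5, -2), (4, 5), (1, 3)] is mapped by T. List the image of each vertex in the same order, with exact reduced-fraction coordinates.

image vertices: (2471/289, -262/289), (466/289, -657/289), (-418/289, -1456/289), (1423/289, -2343/289), (1426/289, -1301/289)

T1 rotate counter-clockwise with cos θ = 8/17, sin θ = -15/17: (-4, 4) → (28/17, 92/17); (1, -1) → (-7/17, -23/17); (5, -2) → (10/17, -91/17); (4, 5) → (107/17, -20/17); (1, 3) → (53/17, 9/17)
T2 reflect across y = 0: (28/17, 92/17) → (28/17, -92/17); (-7/17, -23/17) → (-7/17, 23/17); (10/17, -91/17) → (10/17, 91/17); (107/17, -20/17) → (107/17, 20/17); (53/17, 9/17) → (53/17, -9/17)
T3 rotate counter-clockwise with cos θ = -8/17, sin θ = -15/17: (28/17, -92/17) → (-1604/289, 316/289); (-7/17, 23/17) → (401/289, -79/289); (10/17, 91/17) → (1285/289, -878/289); (107/17, 20/17) → (-556/289, -1765/289); (53/17, -9/17) → (-559/289, -723/289)
T4 reflect across x = 0: (-1604/289, 316/289) → (1604/289, 316/289); (401/289, -79/289) → (-401/289, -79/289); (1285/289, -878/289) → (-1285/289, -878/289); (-556/289, -1765/289) → (556/289, -1765/289); (-559/289, -723/289) → (559/289, -723/289)
T5 translate by (3, -2): (1604/289, 316/289) → (2471/289, -262/289); (-401/289, -79/289) → (466/289, -657/289); (-1285/289, -878/289) → (-418/289, -1456/289); (556/289, -1765/289) → (1423/289, -2343/289); (559/289, -723/289) → (1426/289, -1301/289)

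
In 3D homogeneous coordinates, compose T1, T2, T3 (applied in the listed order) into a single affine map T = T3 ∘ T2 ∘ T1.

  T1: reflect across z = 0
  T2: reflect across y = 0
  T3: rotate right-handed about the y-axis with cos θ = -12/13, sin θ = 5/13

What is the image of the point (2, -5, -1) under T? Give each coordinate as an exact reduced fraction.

T1 reflect across z = 0: (2, -5, -1) → (2, -5, 1)
T2 reflect across y = 0: (2, -5, 1) → (2, 5, 1)
T3 rotate right-handed about the y-axis with cos θ = -12/13, sin θ = 5/13: (2, 5, 1) → (-19/13, 5, -22/13)

T(p) = (-19/13, 5, -22/13)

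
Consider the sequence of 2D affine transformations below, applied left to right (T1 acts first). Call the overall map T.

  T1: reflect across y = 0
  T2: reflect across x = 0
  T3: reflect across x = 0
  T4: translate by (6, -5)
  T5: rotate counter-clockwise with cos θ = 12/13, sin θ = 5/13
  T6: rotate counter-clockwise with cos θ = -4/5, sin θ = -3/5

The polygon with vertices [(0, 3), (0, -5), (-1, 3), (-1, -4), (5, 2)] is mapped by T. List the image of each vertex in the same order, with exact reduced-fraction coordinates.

T1 reflect across y = 0: (0, 3) → (0, -3); (0, -5) → (0, 5); (-1, 3) → (-1, -3); (-1, -4) → (-1, 4); (5, 2) → (5, -2)
T2 reflect across x = 0: (0, -3) → (0, -3); (0, 5) → (0, 5); (-1, -3) → (1, -3); (-1, 4) → (1, 4); (5, -2) → (-5, -2)
T3 reflect across x = 0: (0, -3) → (0, -3); (0, 5) → (0, 5); (1, -3) → (-1, -3); (1, 4) → (-1, 4); (-5, -2) → (5, -2)
T4 translate by (6, -5): (0, -3) → (6, -8); (0, 5) → (6, 0); (-1, -3) → (5, -8); (-1, 4) → (5, -1); (5, -2) → (11, -7)
T5 rotate counter-clockwise with cos θ = 12/13, sin θ = 5/13: (6, -8) → (112/13, -66/13); (6, 0) → (72/13, 30/13); (5, -8) → (100/13, -71/13); (5, -1) → (5, 1); (11, -7) → (167/13, -29/13)
T6 rotate counter-clockwise with cos θ = -4/5, sin θ = -3/5: (112/13, -66/13) → (-646/65, -72/65); (72/13, 30/13) → (-198/65, -336/65); (100/13, -71/13) → (-613/65, -16/65); (5, 1) → (-17/5, -19/5); (167/13, -29/13) → (-151/13, -77/13)

image vertices: (-646/65, -72/65), (-198/65, -336/65), (-613/65, -16/65), (-17/5, -19/5), (-151/13, -77/13)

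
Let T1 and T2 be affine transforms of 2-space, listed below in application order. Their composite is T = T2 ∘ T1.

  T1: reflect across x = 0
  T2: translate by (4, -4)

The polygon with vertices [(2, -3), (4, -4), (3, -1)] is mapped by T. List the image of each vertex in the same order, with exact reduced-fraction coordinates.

image vertices: (2, -7), (0, -8), (1, -5)

T1 reflect across x = 0: (2, -3) → (-2, -3); (4, -4) → (-4, -4); (3, -1) → (-3, -1)
T2 translate by (4, -4): (-2, -3) → (2, -7); (-4, -4) → (0, -8); (-3, -1) → (1, -5)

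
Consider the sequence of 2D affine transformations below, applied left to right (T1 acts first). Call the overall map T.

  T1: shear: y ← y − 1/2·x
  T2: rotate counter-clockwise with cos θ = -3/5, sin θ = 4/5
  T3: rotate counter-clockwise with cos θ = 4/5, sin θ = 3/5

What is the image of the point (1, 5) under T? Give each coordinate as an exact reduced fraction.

T1 shear: y ← y − 1/2·x: (1, 5) → (1, 9/2)
T2 rotate counter-clockwise with cos θ = -3/5, sin θ = 4/5: (1, 9/2) → (-21/5, -19/10)
T3 rotate counter-clockwise with cos θ = 4/5, sin θ = 3/5: (-21/5, -19/10) → (-111/50, -101/25)

T(p) = (-111/50, -101/25)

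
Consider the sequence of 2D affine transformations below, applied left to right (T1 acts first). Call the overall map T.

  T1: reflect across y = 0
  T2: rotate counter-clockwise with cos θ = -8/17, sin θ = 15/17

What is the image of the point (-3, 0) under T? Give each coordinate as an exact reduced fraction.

T1 reflect across y = 0: (-3, 0) → (-3, 0)
T2 rotate counter-clockwise with cos θ = -8/17, sin θ = 15/17: (-3, 0) → (24/17, -45/17)

T(p) = (24/17, -45/17)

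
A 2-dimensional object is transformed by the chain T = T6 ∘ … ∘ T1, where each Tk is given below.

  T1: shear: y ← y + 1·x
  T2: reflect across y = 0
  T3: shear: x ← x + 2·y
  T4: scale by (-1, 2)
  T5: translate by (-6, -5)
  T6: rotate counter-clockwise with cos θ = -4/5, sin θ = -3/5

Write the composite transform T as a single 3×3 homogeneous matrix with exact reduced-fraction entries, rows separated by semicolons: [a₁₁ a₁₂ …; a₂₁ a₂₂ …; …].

T1 = [1 0 0; 1 1 0; 0 0 1]
T2·T1 = [1 0 0; -1 -1 0; 0 0 1]
T3·…·T1 = [-1 -2 0; -1 -1 0; 0 0 1]
T4·…·T1 = [1 2 0; -2 -2 0; 0 0 1]
T5·…·T1 = [1 2 -6; -2 -2 -5; 0 0 1]
T6·…·T1 = [-2 -14/5 9/5; 1 2/5 38/5; 0 0 1]

T = [-2 -14/5 9/5; 1 2/5 38/5; 0 0 1]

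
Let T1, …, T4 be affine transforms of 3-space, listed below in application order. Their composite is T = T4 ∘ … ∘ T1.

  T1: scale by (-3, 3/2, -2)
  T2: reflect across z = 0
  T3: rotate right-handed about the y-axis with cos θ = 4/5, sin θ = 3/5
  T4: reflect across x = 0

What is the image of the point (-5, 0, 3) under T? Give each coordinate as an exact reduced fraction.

T(p) = (-78/5, 0, -21/5)

T1 scale by (-3, 3/2, -2): (-5, 0, 3) → (15, 0, -6)
T2 reflect across z = 0: (15, 0, -6) → (15, 0, 6)
T3 rotate right-handed about the y-axis with cos θ = 4/5, sin θ = 3/5: (15, 0, 6) → (78/5, 0, -21/5)
T4 reflect across x = 0: (78/5, 0, -21/5) → (-78/5, 0, -21/5)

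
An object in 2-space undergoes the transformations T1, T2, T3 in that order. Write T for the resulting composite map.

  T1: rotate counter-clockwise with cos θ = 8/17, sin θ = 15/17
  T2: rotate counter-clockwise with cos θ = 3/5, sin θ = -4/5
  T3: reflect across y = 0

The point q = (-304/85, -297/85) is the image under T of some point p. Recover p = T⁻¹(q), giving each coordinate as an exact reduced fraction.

p = (-3, 4)

T1 = [8/17 -15/17 0; 15/17 8/17 0; 0 0 1]
T2·T1 = [84/85 -13/85 0; 13/85 84/85 0; 0 0 1]
T3·…·T1 = [84/85 -13/85 0; -13/85 -84/85 0; 0 0 1]
det M = -1; M⁻¹ = [84/85 -13/85 0; -13/85 -84/85 0; 0 0 1]
M⁻¹ · (-304/85, -297/85)ᵀ = (-3, 4)ᵀ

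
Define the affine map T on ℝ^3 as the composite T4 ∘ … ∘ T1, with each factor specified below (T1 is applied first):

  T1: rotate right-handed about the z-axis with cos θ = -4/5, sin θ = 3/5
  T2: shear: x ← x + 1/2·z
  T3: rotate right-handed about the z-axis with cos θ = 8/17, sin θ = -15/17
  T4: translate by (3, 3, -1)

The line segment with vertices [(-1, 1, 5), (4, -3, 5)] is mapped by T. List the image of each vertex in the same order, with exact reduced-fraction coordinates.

image vertices: (258/85, -7/170, 4), (659/85, 729/170, 4)

T1 rotate right-handed about the z-axis with cos θ = -4/5, sin θ = 3/5: (-1, 1, 5) → (1/5, -7/5, 5); (4, -3, 5) → (-7/5, 24/5, 5)
T2 shear: x ← x + 1/2·z: (1/5, -7/5, 5) → (27/10, -7/5, 5); (-7/5, 24/5, 5) → (11/10, 24/5, 5)
T3 rotate right-handed about the z-axis with cos θ = 8/17, sin θ = -15/17: (27/10, -7/5, 5) → (3/85, -517/170, 5); (11/10, 24/5, 5) → (404/85, 219/170, 5)
T4 translate by (3, 3, -1): (3/85, -517/170, 5) → (258/85, -7/170, 4); (404/85, 219/170, 5) → (659/85, 729/170, 4)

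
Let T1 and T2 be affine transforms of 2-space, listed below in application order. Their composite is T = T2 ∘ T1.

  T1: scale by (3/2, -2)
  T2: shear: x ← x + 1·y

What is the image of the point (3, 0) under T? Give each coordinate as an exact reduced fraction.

T(p) = (9/2, 0)

T1 scale by (3/2, -2): (3, 0) → (9/2, 0)
T2 shear: x ← x + 1·y: (9/2, 0) → (9/2, 0)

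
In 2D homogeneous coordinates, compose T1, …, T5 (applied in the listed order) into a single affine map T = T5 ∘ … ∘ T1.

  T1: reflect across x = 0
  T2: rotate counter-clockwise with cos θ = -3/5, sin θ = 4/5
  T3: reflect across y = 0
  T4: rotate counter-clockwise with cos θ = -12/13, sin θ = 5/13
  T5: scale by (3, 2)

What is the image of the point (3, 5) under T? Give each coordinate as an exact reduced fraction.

T(p) = (-9/65, -758/65)

T1 reflect across x = 0: (3, 5) → (-3, 5)
T2 rotate counter-clockwise with cos θ = -3/5, sin θ = 4/5: (-3, 5) → (-11/5, -27/5)
T3 reflect across y = 0: (-11/5, -27/5) → (-11/5, 27/5)
T4 rotate counter-clockwise with cos θ = -12/13, sin θ = 5/13: (-11/5, 27/5) → (-3/65, -379/65)
T5 scale by (3, 2): (-3/65, -379/65) → (-9/65, -758/65)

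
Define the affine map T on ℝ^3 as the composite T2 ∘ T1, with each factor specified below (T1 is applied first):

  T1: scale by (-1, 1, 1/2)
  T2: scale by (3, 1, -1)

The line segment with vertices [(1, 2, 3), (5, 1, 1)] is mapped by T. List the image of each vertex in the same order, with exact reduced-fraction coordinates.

image vertices: (-3, 2, -3/2), (-15, 1, -1/2)

T1 scale by (-1, 1, 1/2): (1, 2, 3) → (-1, 2, 3/2); (5, 1, 1) → (-5, 1, 1/2)
T2 scale by (3, 1, -1): (-1, 2, 3/2) → (-3, 2, -3/2); (-5, 1, 1/2) → (-15, 1, -1/2)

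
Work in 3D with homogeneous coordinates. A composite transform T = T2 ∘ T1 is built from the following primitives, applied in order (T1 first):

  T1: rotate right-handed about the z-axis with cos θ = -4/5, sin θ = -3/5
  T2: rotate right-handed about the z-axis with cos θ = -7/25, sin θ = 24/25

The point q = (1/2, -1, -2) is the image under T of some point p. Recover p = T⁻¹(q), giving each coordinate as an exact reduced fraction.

T1 = [-4/5 3/5 0 0; -3/5 -4/5 0 0; 0 0 1 0; 0 0 0 1]
T2·T1 = [4/5 3/5 0 0; -3/5 4/5 0 0; 0 0 1 0; 0 0 0 1]
det M = 1; M⁻¹ = [4/5 -3/5 0 0; 3/5 4/5 0 0; 0 0 1 0; 0 0 0 1]
M⁻¹ · (1/2, -1, -2)ᵀ = (1, -1/2, -2)ᵀ

p = (1, -1/2, -2)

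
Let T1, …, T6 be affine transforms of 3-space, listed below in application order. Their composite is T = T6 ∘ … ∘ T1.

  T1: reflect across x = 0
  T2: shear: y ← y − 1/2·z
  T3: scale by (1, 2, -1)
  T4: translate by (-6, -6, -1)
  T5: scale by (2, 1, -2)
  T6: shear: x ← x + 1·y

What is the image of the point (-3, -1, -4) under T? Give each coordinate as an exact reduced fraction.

T1 reflect across x = 0: (-3, -1, -4) → (3, -1, -4)
T2 shear: y ← y − 1/2·z: (3, -1, -4) → (3, 1, -4)
T3 scale by (1, 2, -1): (3, 1, -4) → (3, 2, 4)
T4 translate by (-6, -6, -1): (3, 2, 4) → (-3, -4, 3)
T5 scale by (2, 1, -2): (-3, -4, 3) → (-6, -4, -6)
T6 shear: x ← x + 1·y: (-6, -4, -6) → (-10, -4, -6)

T(p) = (-10, -4, -6)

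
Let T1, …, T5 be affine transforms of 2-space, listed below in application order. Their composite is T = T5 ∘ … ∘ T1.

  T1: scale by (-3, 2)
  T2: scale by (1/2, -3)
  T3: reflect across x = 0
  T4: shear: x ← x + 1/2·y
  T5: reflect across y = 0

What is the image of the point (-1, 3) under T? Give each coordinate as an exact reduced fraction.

T(p) = (-21/2, 18)

T1 scale by (-3, 2): (-1, 3) → (3, 6)
T2 scale by (1/2, -3): (3, 6) → (3/2, -18)
T3 reflect across x = 0: (3/2, -18) → (-3/2, -18)
T4 shear: x ← x + 1/2·y: (-3/2, -18) → (-21/2, -18)
T5 reflect across y = 0: (-21/2, -18) → (-21/2, 18)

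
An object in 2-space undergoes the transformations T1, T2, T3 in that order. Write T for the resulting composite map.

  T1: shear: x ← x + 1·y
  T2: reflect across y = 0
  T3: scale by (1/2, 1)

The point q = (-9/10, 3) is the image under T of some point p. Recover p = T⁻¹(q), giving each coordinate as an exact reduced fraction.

p = (6/5, -3)

T1 = [1 1 0; 0 1 0; 0 0 1]
T2·T1 = [1 1 0; 0 -1 0; 0 0 1]
T3·…·T1 = [1/2 1/2 0; 0 -1 0; 0 0 1]
det M = -1/2; M⁻¹ = [2 1 0; 0 -1 0; 0 0 1]
M⁻¹ · (-9/10, 3)ᵀ = (6/5, -3)ᵀ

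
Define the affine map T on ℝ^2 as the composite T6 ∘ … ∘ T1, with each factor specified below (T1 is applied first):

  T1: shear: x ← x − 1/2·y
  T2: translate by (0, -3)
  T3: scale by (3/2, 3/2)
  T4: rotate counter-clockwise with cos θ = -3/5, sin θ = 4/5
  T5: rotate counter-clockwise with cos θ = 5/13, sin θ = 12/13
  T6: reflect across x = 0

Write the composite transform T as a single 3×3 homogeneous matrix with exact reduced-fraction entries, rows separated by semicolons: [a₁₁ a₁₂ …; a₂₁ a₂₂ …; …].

T = [189/130 -57/52 72/65; -24/65 -33/26 567/130; 0 0 1]

T1 = [1 -1/2 0; 0 1 0; 0 0 1]
T2·T1 = [1 -1/2 0; 0 1 -3; 0 0 1]
T3·…·T1 = [3/2 -3/4 0; 0 3/2 -9/2; 0 0 1]
T4·…·T1 = [-9/10 -3/4 18/5; 6/5 -3/2 27/10; 0 0 1]
T5·…·T1 = [-189/130 57/52 -72/65; -24/65 -33/26 567/130; 0 0 1]
T6·…·T1 = [189/130 -57/52 72/65; -24/65 -33/26 567/130; 0 0 1]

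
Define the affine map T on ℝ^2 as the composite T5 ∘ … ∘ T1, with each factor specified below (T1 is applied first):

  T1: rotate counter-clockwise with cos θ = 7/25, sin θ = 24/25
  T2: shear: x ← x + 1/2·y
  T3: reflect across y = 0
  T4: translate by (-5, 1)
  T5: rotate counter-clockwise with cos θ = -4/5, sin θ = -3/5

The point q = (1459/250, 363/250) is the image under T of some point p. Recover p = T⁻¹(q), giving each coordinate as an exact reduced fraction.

T1 = [7/25 -24/25 0; 24/25 7/25 0; 0 0 1]
T2·T1 = [19/25 -41/50 0; 24/25 7/25 0; 0 0 1]
T3·…·T1 = [19/25 -41/50 0; -24/25 -7/25 0; 0 0 1]
T4·…·T1 = [19/25 -41/50 -5; -24/25 -7/25 1; 0 0 1]
T5·…·T1 = [-148/125 61/125 23/5; 39/125 179/250 11/5; 0 0 1]
det M = -1; M⁻¹ = [-179/250 61/125 111/50; 39/125 148/125 -101/25; 0 0 1]
M⁻¹ · (1459/250, 363/250)ᵀ = (-5/4, -1/2)ᵀ

p = (-5/4, -1/2)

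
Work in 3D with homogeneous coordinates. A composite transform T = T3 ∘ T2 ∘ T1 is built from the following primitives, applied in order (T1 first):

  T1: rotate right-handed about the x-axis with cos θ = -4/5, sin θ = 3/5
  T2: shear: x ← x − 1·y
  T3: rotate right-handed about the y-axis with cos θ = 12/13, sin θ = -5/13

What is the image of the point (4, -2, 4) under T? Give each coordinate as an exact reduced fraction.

T(p) = (398/65, -4/5, -144/65)

T1 rotate right-handed about the x-axis with cos θ = -4/5, sin θ = 3/5: (4, -2, 4) → (4, -4/5, -22/5)
T2 shear: x ← x − 1·y: (4, -4/5, -22/5) → (24/5, -4/5, -22/5)
T3 rotate right-handed about the y-axis with cos θ = 12/13, sin θ = -5/13: (24/5, -4/5, -22/5) → (398/65, -4/5, -144/65)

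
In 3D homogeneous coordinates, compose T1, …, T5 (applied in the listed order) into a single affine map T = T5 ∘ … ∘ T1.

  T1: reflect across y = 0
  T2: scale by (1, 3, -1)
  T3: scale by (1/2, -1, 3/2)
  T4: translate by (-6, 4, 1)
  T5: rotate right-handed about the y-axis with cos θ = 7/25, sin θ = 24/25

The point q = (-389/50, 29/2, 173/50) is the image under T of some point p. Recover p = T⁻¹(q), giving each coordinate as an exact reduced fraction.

T1 = [1 0 0 0; 0 -1 0 0; 0 0 1 0; 0 0 0 1]
T2·T1 = [1 0 0 0; 0 -3 0 0; 0 0 -1 0; 0 0 0 1]
T3·…·T1 = [1/2 0 0 0; 0 3 0 0; 0 0 -3/2 0; 0 0 0 1]
T4·…·T1 = [1/2 0 0 -6; 0 3 0 4; 0 0 -3/2 1; 0 0 0 1]
T5·…·T1 = [7/50 0 -36/25 -18/25; 0 3 0 4; -12/25 0 -21/50 151/25; 0 0 0 1]
det M = -9/4; M⁻¹ = [14/25 0 -48/25 12; 0 1/3 0 -4/3; -16/25 0 -14/75 2/3; 0 0 0 1]
M⁻¹ · (-389/50, 29/2, 173/50)ᵀ = (1, 7/2, 5)ᵀ

p = (1, 7/2, 5)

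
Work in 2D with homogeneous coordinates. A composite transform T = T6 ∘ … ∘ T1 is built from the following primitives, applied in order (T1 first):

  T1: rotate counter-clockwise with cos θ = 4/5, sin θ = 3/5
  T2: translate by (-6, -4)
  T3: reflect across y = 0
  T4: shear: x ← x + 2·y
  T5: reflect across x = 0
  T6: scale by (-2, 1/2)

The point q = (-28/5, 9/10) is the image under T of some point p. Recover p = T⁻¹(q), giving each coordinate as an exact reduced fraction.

p = (1, 2)

T1 = [4/5 -3/5 0; 3/5 4/5 0; 0 0 1]
T2·T1 = [4/5 -3/5 -6; 3/5 4/5 -4; 0 0 1]
T3·…·T1 = [4/5 -3/5 -6; -3/5 -4/5 4; 0 0 1]
T4·…·T1 = [-2/5 -11/5 2; -3/5 -4/5 4; 0 0 1]
T5·…·T1 = [2/5 11/5 -2; -3/5 -4/5 4; 0 0 1]
T6·…·T1 = [-4/5 -22/5 4; -3/10 -2/5 2; 0 0 1]
det M = -1; M⁻¹ = [2/5 -22/5 36/5; -3/10 4/5 -2/5; 0 0 1]
M⁻¹ · (-28/5, 9/10)ᵀ = (1, 2)ᵀ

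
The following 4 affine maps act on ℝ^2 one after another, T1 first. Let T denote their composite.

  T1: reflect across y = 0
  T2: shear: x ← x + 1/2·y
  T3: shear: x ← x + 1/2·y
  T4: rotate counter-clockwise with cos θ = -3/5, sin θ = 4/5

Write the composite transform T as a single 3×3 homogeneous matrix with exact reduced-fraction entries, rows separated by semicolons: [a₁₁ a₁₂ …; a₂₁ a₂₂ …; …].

T = [-3/5 7/5 0; 4/5 -1/5 0; 0 0 1]

T1 = [1 0 0; 0 -1 0; 0 0 1]
T2·T1 = [1 -1/2 0; 0 -1 0; 0 0 1]
T3·…·T1 = [1 -1 0; 0 -1 0; 0 0 1]
T4·…·T1 = [-3/5 7/5 0; 4/5 -1/5 0; 0 0 1]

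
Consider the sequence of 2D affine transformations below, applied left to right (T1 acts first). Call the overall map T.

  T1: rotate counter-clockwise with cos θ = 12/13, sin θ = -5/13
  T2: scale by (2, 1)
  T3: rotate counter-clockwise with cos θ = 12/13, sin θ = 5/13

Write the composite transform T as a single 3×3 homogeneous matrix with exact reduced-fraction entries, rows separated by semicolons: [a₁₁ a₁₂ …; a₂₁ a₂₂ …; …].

T = [313/169 60/169 0; 60/169 194/169 0; 0 0 1]

T1 = [12/13 5/13 0; -5/13 12/13 0; 0 0 1]
T2·T1 = [24/13 10/13 0; -5/13 12/13 0; 0 0 1]
T3·…·T1 = [313/169 60/169 0; 60/169 194/169 0; 0 0 1]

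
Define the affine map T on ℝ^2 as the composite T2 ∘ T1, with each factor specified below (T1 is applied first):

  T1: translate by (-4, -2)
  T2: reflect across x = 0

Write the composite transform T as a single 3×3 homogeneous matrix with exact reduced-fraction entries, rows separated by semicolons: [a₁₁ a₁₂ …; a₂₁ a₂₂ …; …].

T1 = [1 0 -4; 0 1 -2; 0 0 1]
T2·T1 = [-1 0 4; 0 1 -2; 0 0 1]

T = [-1 0 4; 0 1 -2; 0 0 1]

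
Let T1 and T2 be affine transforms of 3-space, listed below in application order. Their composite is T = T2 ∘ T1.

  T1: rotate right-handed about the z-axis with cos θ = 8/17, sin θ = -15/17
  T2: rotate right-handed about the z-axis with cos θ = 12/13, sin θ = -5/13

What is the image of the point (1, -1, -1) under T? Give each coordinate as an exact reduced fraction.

T(p) = (-199/221, -241/221, -1)

T1 rotate right-handed about the z-axis with cos θ = 8/17, sin θ = -15/17: (1, -1, -1) → (-7/17, -23/17, -1)
T2 rotate right-handed about the z-axis with cos θ = 12/13, sin θ = -5/13: (-7/17, -23/17, -1) → (-199/221, -241/221, -1)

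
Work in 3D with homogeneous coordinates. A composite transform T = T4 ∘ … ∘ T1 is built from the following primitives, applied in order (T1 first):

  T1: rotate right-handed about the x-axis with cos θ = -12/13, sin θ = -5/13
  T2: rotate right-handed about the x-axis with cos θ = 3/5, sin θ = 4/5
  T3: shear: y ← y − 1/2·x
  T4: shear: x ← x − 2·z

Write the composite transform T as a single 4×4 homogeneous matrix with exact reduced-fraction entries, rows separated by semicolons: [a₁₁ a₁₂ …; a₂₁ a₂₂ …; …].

T = [1 126/65 32/65 0; -1/2 -16/65 63/65 0; 0 -63/65 -16/65 0; 0 0 0 1]

T1 = [1 0 0 0; 0 -12/13 5/13 0; 0 -5/13 -12/13 0; 0 0 0 1]
T2·T1 = [1 0 0 0; 0 -16/65 63/65 0; 0 -63/65 -16/65 0; 0 0 0 1]
T3·…·T1 = [1 0 0 0; -1/2 -16/65 63/65 0; 0 -63/65 -16/65 0; 0 0 0 1]
T4·…·T1 = [1 126/65 32/65 0; -1/2 -16/65 63/65 0; 0 -63/65 -16/65 0; 0 0 0 1]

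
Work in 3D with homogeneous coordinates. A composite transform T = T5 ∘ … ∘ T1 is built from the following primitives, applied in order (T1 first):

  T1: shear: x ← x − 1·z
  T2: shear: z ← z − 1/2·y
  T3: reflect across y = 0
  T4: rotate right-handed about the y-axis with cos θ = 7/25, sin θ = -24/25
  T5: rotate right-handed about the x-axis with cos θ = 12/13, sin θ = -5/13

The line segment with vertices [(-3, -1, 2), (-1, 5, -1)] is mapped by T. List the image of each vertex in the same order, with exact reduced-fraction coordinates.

image vertices: (-19/5, -17/26, -271/65), (84/25, -649/130, 331/325)

T1 shear: x ← x − 1·z: (-3, -1, 2) → (-5, -1, 2); (-1, 5, -1) → (0, 5, -1)
T2 shear: z ← z − 1/2·y: (-5, -1, 2) → (-5, -1, 5/2); (0, 5, -1) → (0, 5, -7/2)
T3 reflect across y = 0: (-5, -1, 5/2) → (-5, 1, 5/2); (0, 5, -7/2) → (0, -5, -7/2)
T4 rotate right-handed about the y-axis with cos θ = 7/25, sin θ = -24/25: (-5, 1, 5/2) → (-19/5, 1, -41/10); (0, -5, -7/2) → (84/25, -5, -49/50)
T5 rotate right-handed about the x-axis with cos θ = 12/13, sin θ = -5/13: (-19/5, 1, -41/10) → (-19/5, -17/26, -271/65); (84/25, -5, -49/50) → (84/25, -649/130, 331/325)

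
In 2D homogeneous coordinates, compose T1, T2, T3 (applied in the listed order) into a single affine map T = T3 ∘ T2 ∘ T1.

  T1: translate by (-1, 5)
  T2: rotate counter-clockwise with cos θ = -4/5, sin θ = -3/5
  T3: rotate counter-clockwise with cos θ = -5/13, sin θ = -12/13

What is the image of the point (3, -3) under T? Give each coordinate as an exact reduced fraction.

T1 translate by (-1, 5): (3, -3) → (2, 2)
T2 rotate counter-clockwise with cos θ = -4/5, sin θ = -3/5: (2, 2) → (-2/5, -14/5)
T3 rotate counter-clockwise with cos θ = -5/13, sin θ = -12/13: (-2/5, -14/5) → (-158/65, 94/65)

T(p) = (-158/65, 94/65)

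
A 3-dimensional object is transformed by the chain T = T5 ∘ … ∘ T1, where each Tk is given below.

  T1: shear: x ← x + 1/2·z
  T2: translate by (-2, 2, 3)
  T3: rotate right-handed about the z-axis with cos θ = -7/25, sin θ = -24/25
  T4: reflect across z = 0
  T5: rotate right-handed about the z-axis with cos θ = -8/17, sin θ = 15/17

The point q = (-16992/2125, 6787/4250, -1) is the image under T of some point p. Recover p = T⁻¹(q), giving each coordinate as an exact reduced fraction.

p = (-9/2, 6/5, -2)

T1 = [1 0 1/2 0; 0 1 0 0; 0 0 1 0; 0 0 0 1]
T2·T1 = [1 0 1/2 -2; 0 1 0 2; 0 0 1 3; 0 0 0 1]
T3·…·T1 = [-7/25 24/25 -7/50 62/25; -24/25 -7/25 -12/25 34/25; 0 0 1 3; 0 0 0 1]
T4·…·T1 = [-7/25 24/25 -7/50 62/25; -24/25 -7/25 -12/25 34/25; 0 0 -1 -3; 0 0 0 1]
T5·…·T1 = [416/425 -87/425 208/425 -1006/425; 87/425 416/425 87/850 658/425; 0 0 -1 -3; 0 0 0 1]
det M = -1; M⁻¹ = [416/425 87/425 1/2 7/2; -87/425 416/425 0 -2; 0 0 -1 -3; 0 0 0 1]
M⁻¹ · (-16992/2125, 6787/4250, -1)ᵀ = (-9/2, 6/5, -2)ᵀ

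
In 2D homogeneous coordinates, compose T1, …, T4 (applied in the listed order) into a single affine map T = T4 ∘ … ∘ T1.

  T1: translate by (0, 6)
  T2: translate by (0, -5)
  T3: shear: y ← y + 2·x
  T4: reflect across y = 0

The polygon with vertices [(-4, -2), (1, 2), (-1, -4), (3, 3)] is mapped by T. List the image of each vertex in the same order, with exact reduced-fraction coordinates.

image vertices: (-4, 9), (1, -5), (-1, 5), (3, -10)

T1 translate by (0, 6): (-4, -2) → (-4, 4); (1, 2) → (1, 8); (-1, -4) → (-1, 2); (3, 3) → (3, 9)
T2 translate by (0, -5): (-4, 4) → (-4, -1); (1, 8) → (1, 3); (-1, 2) → (-1, -3); (3, 9) → (3, 4)
T3 shear: y ← y + 2·x: (-4, -1) → (-4, -9); (1, 3) → (1, 5); (-1, -3) → (-1, -5); (3, 4) → (3, 10)
T4 reflect across y = 0: (-4, -9) → (-4, 9); (1, 5) → (1, -5); (-1, -5) → (-1, 5); (3, 10) → (3, -10)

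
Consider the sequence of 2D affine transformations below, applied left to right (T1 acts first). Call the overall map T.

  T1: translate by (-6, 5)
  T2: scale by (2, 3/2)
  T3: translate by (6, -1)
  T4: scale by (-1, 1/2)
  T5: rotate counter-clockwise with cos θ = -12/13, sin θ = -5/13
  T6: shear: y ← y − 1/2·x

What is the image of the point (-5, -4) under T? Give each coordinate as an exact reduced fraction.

T(p) = (-763/52, 99/104)

T1 translate by (-6, 5): (-5, -4) → (-11, 1)
T2 scale by (2, 3/2): (-11, 1) → (-22, 3/2)
T3 translate by (6, -1): (-22, 3/2) → (-16, 1/2)
T4 scale by (-1, 1/2): (-16, 1/2) → (16, 1/4)
T5 rotate counter-clockwise with cos θ = -12/13, sin θ = -5/13: (16, 1/4) → (-763/52, -83/13)
T6 shear: y ← y − 1/2·x: (-763/52, -83/13) → (-763/52, 99/104)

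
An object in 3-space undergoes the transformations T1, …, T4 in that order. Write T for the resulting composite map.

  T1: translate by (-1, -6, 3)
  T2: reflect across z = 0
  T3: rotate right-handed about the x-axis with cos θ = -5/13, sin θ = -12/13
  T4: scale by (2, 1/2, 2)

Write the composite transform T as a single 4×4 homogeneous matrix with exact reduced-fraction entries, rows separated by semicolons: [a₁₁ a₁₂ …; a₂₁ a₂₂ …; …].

T = [2 0 0 -2; 0 -5/26 -6/13 -3/13; 0 -24/13 10/13 174/13; 0 0 0 1]

T1 = [1 0 0 -1; 0 1 0 -6; 0 0 1 3; 0 0 0 1]
T2·T1 = [1 0 0 -1; 0 1 0 -6; 0 0 -1 -3; 0 0 0 1]
T3·…·T1 = [1 0 0 -1; 0 -5/13 -12/13 -6/13; 0 -12/13 5/13 87/13; 0 0 0 1]
T4·…·T1 = [2 0 0 -2; 0 -5/26 -6/13 -3/13; 0 -24/13 10/13 174/13; 0 0 0 1]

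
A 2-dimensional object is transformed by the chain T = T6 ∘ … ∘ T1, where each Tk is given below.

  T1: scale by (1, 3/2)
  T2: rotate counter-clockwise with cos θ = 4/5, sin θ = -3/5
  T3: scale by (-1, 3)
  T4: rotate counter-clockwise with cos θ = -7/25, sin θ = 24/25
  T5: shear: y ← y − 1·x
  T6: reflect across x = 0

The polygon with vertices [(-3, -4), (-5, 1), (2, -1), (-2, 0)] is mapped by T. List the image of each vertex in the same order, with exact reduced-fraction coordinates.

T1 scale by (1, 3/2): (-3, -4) → (-3, -6); (-5, 1) → (-5, 3/2); (2, -1) → (2, -3/2); (-2, 0) → (-2, 0)
T2 rotate counter-clockwise with cos θ = 4/5, sin θ = -3/5: (-3, -6) → (-6, -3); (-5, 3/2) → (-31/10, 21/5); (2, -3/2) → (7/10, -12/5); (-2, 0) → (-8/5, 6/5)
T3 scale by (-1, 3): (-6, -3) → (6, -9); (-31/10, 21/5) → (31/10, 63/5); (7/10, -12/5) → (-7/10, -36/5); (-8/5, 6/5) → (8/5, 18/5)
T4 rotate counter-clockwise with cos θ = -7/25, sin θ = 24/25: (6, -9) → (174/25, 207/25); (31/10, 63/5) → (-3241/250, -69/125); (-7/10, -36/5) → (1777/250, 168/125); (8/5, 18/5) → (-488/125, 66/125)
T5 shear: y ← y − 1·x: (174/25, 207/25) → (174/25, 33/25); (-3241/250, -69/125) → (-3241/250, 3103/250); (1777/250, 168/125) → (1777/250, -1441/250); (-488/125, 66/125) → (-488/125, 554/125)
T6 reflect across x = 0: (174/25, 33/25) → (-174/25, 33/25); (-3241/250, 3103/250) → (3241/250, 3103/250); (1777/250, -1441/250) → (-1777/250, -1441/250); (-488/125, 554/125) → (488/125, 554/125)

image vertices: (-174/25, 33/25), (3241/250, 3103/250), (-1777/250, -1441/250), (488/125, 554/125)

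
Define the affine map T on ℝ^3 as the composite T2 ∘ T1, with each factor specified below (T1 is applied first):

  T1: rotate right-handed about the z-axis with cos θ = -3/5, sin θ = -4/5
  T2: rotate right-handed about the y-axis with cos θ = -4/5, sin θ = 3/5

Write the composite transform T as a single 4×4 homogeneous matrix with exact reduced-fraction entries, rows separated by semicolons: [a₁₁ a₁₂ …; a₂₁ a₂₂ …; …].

T = [12/25 -16/25 3/5 0; -4/5 -3/5 0 0; 9/25 -12/25 -4/5 0; 0 0 0 1]

T1 = [-3/5 4/5 0 0; -4/5 -3/5 0 0; 0 0 1 0; 0 0 0 1]
T2·T1 = [12/25 -16/25 3/5 0; -4/5 -3/5 0 0; 9/25 -12/25 -4/5 0; 0 0 0 1]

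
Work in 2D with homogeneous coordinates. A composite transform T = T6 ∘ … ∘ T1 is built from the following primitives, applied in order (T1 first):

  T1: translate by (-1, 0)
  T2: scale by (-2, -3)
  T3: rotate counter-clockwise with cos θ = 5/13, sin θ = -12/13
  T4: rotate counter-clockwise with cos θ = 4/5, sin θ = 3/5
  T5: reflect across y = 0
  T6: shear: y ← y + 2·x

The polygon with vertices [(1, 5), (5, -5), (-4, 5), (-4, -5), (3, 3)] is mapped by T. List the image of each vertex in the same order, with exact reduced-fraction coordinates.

T1 translate by (-1, 0): (1, 5) → (0, 5); (5, -5) → (4, -5); (-4, 5) → (-5, 5); (-4, -5) → (-5, -5); (3, 3) → (2, 3)
T2 scale by (-2, -3): (0, 5) → (0, -15); (4, -5) → (-8, 15); (-5, 5) → (10, -15); (-5, -5) → (10, 15); (2, 3) → (-4, -9)
T3 rotate counter-clockwise with cos θ = 5/13, sin θ = -12/13: (0, -15) → (-180/13, -75/13); (-8, 15) → (140/13, 171/13); (10, -15) → (-10, -15); (10, 15) → (230/13, -45/13); (-4, -9) → (-128/13, 3/13)
T4 rotate counter-clockwise with cos θ = 4/5, sin θ = 3/5: (-180/13, -75/13) → (-99/13, -168/13); (140/13, 171/13) → (47/65, 1104/65); (-10, -15) → (1, -18); (230/13, -45/13) → (211/13, 102/13); (-128/13, 3/13) → (-521/65, -372/65)
T5 reflect across y = 0: (-99/13, -168/13) → (-99/13, 168/13); (47/65, 1104/65) → (47/65, -1104/65); (1, -18) → (1, 18); (211/13, 102/13) → (211/13, -102/13); (-521/65, -372/65) → (-521/65, 372/65)
T6 shear: y ← y + 2·x: (-99/13, 168/13) → (-99/13, -30/13); (47/65, -1104/65) → (47/65, -202/13); (1, 18) → (1, 20); (211/13, -102/13) → (211/13, 320/13); (-521/65, 372/65) → (-521/65, -134/13)

image vertices: (-99/13, -30/13), (47/65, -202/13), (1, 20), (211/13, 320/13), (-521/65, -134/13)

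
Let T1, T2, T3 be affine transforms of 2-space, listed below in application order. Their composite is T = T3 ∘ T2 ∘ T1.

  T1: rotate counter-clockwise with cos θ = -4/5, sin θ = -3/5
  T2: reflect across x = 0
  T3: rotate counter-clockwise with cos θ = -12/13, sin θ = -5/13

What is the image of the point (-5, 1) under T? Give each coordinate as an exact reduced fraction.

T(p) = (331/65, -17/65)

T1 rotate counter-clockwise with cos θ = -4/5, sin θ = -3/5: (-5, 1) → (23/5, 11/5)
T2 reflect across x = 0: (23/5, 11/5) → (-23/5, 11/5)
T3 rotate counter-clockwise with cos θ = -12/13, sin θ = -5/13: (-23/5, 11/5) → (331/65, -17/65)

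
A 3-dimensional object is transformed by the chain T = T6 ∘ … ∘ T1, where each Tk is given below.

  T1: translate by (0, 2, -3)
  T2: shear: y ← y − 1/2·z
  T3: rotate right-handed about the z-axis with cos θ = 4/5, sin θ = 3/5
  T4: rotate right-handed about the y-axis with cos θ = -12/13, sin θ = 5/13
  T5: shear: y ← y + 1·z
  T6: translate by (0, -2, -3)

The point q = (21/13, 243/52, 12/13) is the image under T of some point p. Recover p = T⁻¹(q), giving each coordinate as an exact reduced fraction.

T1 = [1 0 0 0; 0 1 0 2; 0 0 1 -3; 0 0 0 1]
T2·T1 = [1 0 0 0; 0 1 -1/2 7/2; 0 0 1 -3; 0 0 0 1]
T3·…·T1 = [4/5 -3/5 3/10 -21/10; 3/5 4/5 -2/5 14/5; 0 0 1 -3; 0 0 0 1]
T4·…·T1 = [-48/65 36/65 7/65 51/65; 3/5 4/5 -2/5 14/5; -4/13 3/13 -27/26 93/26; 0 0 0 1]
T5·…·T1 = [-48/65 36/65 7/65 51/65; 19/65 67/65 -187/130 829/130; -4/13 3/13 -27/26 93/26; 0 0 0 1]
T6·…·T1 = [-48/65 36/65 7/65 51/65; 19/65 67/65 -187/130 569/130; -4/13 3/13 -27/26 15/26; 0 0 0 1]
det M = 1; M⁻¹ = [-48/65 3/5 -59/65 -99/65; 97/130 4/5 -67/65 -227/65; 5/13 0 -12/13 3/13; 0 0 0 1]
M⁻¹ · (21/13, 243/52, 12/13)ᵀ = (-3/4, 1/2, 0)ᵀ

p = (-3/4, 1/2, 0)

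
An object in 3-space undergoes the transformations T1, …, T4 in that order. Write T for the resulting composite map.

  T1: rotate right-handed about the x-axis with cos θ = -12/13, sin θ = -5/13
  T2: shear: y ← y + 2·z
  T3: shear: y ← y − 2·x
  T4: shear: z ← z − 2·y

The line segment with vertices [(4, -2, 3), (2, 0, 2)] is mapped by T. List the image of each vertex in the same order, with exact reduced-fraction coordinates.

image vertices: (4, -9, 16), (2, -90/13, 12)

T1 rotate right-handed about the x-axis with cos θ = -12/13, sin θ = -5/13: (4, -2, 3) → (4, 3, -2); (2, 0, 2) → (2, 10/13, -24/13)
T2 shear: y ← y + 2·z: (4, 3, -2) → (4, -1, -2); (2, 10/13, -24/13) → (2, -38/13, -24/13)
T3 shear: y ← y − 2·x: (4, -1, -2) → (4, -9, -2); (2, -38/13, -24/13) → (2, -90/13, -24/13)
T4 shear: z ← z − 2·y: (4, -9, -2) → (4, -9, 16); (2, -90/13, -24/13) → (2, -90/13, 12)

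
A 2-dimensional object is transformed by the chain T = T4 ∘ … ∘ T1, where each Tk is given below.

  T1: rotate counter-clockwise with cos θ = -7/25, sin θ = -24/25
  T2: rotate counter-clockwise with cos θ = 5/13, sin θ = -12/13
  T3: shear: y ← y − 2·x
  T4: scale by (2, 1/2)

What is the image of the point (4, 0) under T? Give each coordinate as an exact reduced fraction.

T(p) = (-2584/325, 244/65)

T1 rotate counter-clockwise with cos θ = -7/25, sin θ = -24/25: (4, 0) → (-28/25, -96/25)
T2 rotate counter-clockwise with cos θ = 5/13, sin θ = -12/13: (-28/25, -96/25) → (-1292/325, -144/325)
T3 shear: y ← y − 2·x: (-1292/325, -144/325) → (-1292/325, 488/65)
T4 scale by (2, 1/2): (-1292/325, 488/65) → (-2584/325, 244/65)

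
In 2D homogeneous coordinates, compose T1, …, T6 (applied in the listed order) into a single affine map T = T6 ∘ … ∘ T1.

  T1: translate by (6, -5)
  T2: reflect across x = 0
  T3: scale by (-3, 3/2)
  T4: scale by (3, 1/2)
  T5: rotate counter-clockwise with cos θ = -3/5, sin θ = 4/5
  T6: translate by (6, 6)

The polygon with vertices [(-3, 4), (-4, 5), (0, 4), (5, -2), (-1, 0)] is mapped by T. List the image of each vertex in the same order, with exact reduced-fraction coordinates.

image vertices: (-48/5, 561/20), (-24/5, 102/5), (-129/5, 993/20), (-246/5, 1767/20), (-18, 177/4)

T1 translate by (6, -5): (-3, 4) → (3, -1); (-4, 5) → (2, 0); (0, 4) → (6, -1); (5, -2) → (11, -7); (-1, 0) → (5, -5)
T2 reflect across x = 0: (3, -1) → (-3, -1); (2, 0) → (-2, 0); (6, -1) → (-6, -1); (11, -7) → (-11, -7); (5, -5) → (-5, -5)
T3 scale by (-3, 3/2): (-3, -1) → (9, -3/2); (-2, 0) → (6, 0); (-6, -1) → (18, -3/2); (-11, -7) → (33, -21/2); (-5, -5) → (15, -15/2)
T4 scale by (3, 1/2): (9, -3/2) → (27, -3/4); (6, 0) → (18, 0); (18, -3/2) → (54, -3/4); (33, -21/2) → (99, -21/4); (15, -15/2) → (45, -15/4)
T5 rotate counter-clockwise with cos θ = -3/5, sin θ = 4/5: (27, -3/4) → (-78/5, 441/20); (18, 0) → (-54/5, 72/5); (54, -3/4) → (-159/5, 873/20); (99, -21/4) → (-276/5, 1647/20); (45, -15/4) → (-24, 153/4)
T6 translate by (6, 6): (-78/5, 441/20) → (-48/5, 561/20); (-54/5, 72/5) → (-24/5, 102/5); (-159/5, 873/20) → (-129/5, 993/20); (-276/5, 1647/20) → (-246/5, 1767/20); (-24, 153/4) → (-18, 177/4)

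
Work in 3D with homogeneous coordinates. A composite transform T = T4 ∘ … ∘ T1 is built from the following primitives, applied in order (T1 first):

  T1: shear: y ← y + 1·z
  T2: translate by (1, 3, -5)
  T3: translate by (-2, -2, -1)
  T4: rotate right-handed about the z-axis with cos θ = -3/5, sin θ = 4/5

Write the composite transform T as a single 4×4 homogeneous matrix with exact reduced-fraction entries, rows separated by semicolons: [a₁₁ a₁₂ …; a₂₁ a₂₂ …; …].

T = [-3/5 -4/5 -4/5 -1/5; 4/5 -3/5 -3/5 -7/5; 0 0 1 -6; 0 0 0 1]

T1 = [1 0 0 0; 0 1 1 0; 0 0 1 0; 0 0 0 1]
T2·T1 = [1 0 0 1; 0 1 1 3; 0 0 1 -5; 0 0 0 1]
T3·…·T1 = [1 0 0 -1; 0 1 1 1; 0 0 1 -6; 0 0 0 1]
T4·…·T1 = [-3/5 -4/5 -4/5 -1/5; 4/5 -3/5 -3/5 -7/5; 0 0 1 -6; 0 0 0 1]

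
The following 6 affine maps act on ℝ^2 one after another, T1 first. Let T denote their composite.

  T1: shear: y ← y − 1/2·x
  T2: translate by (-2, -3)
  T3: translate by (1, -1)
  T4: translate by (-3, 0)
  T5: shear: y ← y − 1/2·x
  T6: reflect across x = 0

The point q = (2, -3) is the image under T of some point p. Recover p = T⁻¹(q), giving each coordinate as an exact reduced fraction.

T1 = [1 0 0; -1/2 1 0; 0 0 1]
T2·T1 = [1 0 -2; -1/2 1 -3; 0 0 1]
T3·…·T1 = [1 0 -1; -1/2 1 -4; 0 0 1]
T4·…·T1 = [1 0 -4; -1/2 1 -4; 0 0 1]
T5·…·T1 = [1 0 -4; -1 1 -2; 0 0 1]
T6·…·T1 = [-1 0 4; -1 1 -2; 0 0 1]
det M = -1; M⁻¹ = [-1 0 4; -1 1 6; 0 0 1]
M⁻¹ · (2, -3)ᵀ = (2, 1)ᵀ

p = (2, 1)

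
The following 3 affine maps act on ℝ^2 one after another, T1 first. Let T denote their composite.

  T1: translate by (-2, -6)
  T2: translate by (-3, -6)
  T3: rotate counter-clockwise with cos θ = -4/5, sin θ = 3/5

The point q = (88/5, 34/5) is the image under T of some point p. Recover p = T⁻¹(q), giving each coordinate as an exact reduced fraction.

T1 = [1 0 -2; 0 1 -6; 0 0 1]
T2·T1 = [1 0 -5; 0 1 -12; 0 0 1]
T3·…·T1 = [-4/5 -3/5 56/5; 3/5 -4/5 33/5; 0 0 1]
det M = 1; M⁻¹ = [-4/5 3/5 5; -3/5 -4/5 12; 0 0 1]
M⁻¹ · (88/5, 34/5)ᵀ = (-5, -4)ᵀ

p = (-5, -4)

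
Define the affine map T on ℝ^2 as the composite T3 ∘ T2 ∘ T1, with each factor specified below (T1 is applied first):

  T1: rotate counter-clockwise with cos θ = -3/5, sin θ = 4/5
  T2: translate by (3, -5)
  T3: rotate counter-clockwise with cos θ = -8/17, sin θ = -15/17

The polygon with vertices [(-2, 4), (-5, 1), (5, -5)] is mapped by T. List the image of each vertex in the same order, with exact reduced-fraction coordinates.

image vertices: (-143/17, 57/17), (-928/85, -6/85), (-2/17, -76/17)

T1 rotate counter-clockwise with cos θ = -3/5, sin θ = 4/5: (-2, 4) → (-2, -4); (-5, 1) → (11/5, -23/5); (5, -5) → (1, 7)
T2 translate by (3, -5): (-2, -4) → (1, -9); (11/5, -23/5) → (26/5, -48/5); (1, 7) → (4, 2)
T3 rotate counter-clockwise with cos θ = -8/17, sin θ = -15/17: (1, -9) → (-143/17, 57/17); (26/5, -48/5) → (-928/85, -6/85); (4, 2) → (-2/17, -76/17)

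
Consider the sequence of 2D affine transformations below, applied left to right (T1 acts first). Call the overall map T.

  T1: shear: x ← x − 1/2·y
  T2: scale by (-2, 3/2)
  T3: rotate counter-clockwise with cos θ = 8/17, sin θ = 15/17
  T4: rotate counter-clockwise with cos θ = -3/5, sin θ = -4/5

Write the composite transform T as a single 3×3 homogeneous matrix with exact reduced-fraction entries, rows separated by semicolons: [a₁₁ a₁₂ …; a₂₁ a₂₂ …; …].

T = [-72/85 303/170 0; 154/85 -23/85 0; 0 0 1]

T1 = [1 -1/2 0; 0 1 0; 0 0 1]
T2·T1 = [-2 1 0; 0 3/2 0; 0 0 1]
T3·…·T1 = [-16/17 -29/34 0; -30/17 27/17 0; 0 0 1]
T4·…·T1 = [-72/85 303/170 0; 154/85 -23/85 0; 0 0 1]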